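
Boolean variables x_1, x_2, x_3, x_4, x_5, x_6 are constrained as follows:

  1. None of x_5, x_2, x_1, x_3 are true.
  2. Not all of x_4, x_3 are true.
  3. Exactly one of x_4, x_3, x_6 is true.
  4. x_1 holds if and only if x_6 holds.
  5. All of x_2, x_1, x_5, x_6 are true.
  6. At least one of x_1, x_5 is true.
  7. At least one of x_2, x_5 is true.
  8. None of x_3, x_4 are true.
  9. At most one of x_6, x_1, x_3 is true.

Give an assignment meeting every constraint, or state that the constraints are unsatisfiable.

Case x_1 = True:
  Constraint (1) is violated (x_1=T) — contradiction.
Case x_1 = False:
  Constraint (5) is violated (x_1=F) — contradiction.
Both cases fail — unsatisfiable.

No satisfying assignment exists.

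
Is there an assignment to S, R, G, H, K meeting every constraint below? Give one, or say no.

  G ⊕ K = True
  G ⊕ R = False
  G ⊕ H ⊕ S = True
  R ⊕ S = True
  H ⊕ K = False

S: False; R: True; G: True; H: False; K: False

G ⊕ K = T ⊕ F = True ✓
G ⊕ R = T ⊕ T = False ✓
G ⊕ H ⊕ S = T ⊕ F ⊕ F = True ✓
R ⊕ S = T ⊕ F = True ✓
H ⊕ K = F ⊕ F = False ✓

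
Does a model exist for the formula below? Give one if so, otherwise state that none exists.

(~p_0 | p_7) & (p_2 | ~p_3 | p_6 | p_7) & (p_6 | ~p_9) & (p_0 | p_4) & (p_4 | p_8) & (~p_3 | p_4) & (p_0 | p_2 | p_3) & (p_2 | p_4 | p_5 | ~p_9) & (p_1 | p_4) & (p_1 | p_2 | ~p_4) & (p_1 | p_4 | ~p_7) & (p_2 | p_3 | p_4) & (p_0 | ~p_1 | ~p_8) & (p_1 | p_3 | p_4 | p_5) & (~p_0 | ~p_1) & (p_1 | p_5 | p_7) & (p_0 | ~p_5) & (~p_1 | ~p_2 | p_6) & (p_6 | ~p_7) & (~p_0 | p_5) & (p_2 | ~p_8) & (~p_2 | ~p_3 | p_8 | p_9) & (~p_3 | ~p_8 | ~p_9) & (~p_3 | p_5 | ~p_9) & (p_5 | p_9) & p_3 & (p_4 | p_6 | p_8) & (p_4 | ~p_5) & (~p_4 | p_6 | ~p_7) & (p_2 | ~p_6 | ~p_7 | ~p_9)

Unit clause (p_3) forces p_3 = True.
In (~p_3 | p_4) only p_4 is left, so p_4 = True.
Try p_0 = False:
  (p_0 | ~p_5) forces p_5 = False.
  (~p_3 | p_5 | ~p_9) forces p_9 = False.
  clause (p_5 | p_9) is falsified — backtrack.
So p_0 = True.
  then (~p_0 | p_7) forces p_7 = True.
  then (~p_0 | ~p_1) forces p_1 = False.
  then (p_6 | ~p_7) forces p_6 = True.
  then (~p_0 | p_5) forces p_5 = True.
  then (p_1 | p_2 | ~p_4) forces p_2 = True.
Set p_8 = True.
  then (~p_3 | ~p_8 | ~p_9) forces p_9 = False.
All clauses satisfied.

p_0 = True; p_1 = False; p_2 = True; p_3 = True; p_4 = True; p_5 = True; p_6 = True; p_7 = True; p_8 = True; p_9 = False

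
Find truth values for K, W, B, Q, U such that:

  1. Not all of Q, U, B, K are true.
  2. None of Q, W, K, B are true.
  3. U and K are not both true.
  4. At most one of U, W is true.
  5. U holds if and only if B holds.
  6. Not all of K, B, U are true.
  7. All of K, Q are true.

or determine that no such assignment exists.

Case K = True:
  Constraint (2) is violated (K=T) — contradiction.
Case K = False:
  Constraint (7) is violated (K=F) — contradiction.
Both cases fail — unsatisfiable.

UNSATISFIABLE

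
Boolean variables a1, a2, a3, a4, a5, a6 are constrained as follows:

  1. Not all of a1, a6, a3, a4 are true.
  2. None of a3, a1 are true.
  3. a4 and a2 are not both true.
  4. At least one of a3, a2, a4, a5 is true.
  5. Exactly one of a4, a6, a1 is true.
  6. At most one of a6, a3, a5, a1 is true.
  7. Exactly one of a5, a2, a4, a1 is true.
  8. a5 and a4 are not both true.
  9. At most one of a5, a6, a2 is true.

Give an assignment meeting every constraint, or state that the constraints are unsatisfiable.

a1: False, a2: False, a3: False, a4: True, a5: False, a6: False

  (1) {a1, a6, a3, a4}: 1/4 true — not all ✓
  (2) {a3, a1}: 0 true — none ✓
  (3) a4=T, a2=F — not both ✓
  (4) {a3, a2, a4, a5}: 1 true — at least one ✓
  (5) {a4, a6, a1}: 1 true — exactly one ✓
  (6) {a6, a3, a5, a1}: 0 true — at most one ✓
  (7) {a5, a2, a4, a1}: 1 true — exactly one ✓
  (8) a5=F, a4=T — not both ✓
  (9) {a5, a6, a2}: 0 true — at most one ✓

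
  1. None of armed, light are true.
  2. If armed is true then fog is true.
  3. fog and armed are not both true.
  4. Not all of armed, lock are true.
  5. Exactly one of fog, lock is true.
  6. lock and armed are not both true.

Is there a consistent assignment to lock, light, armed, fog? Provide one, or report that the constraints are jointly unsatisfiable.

lock = False, light = False, armed = False, fog = True

  (1) {armed, light}: 0 true — none ✓
  (2) armed=F ⇒ fog: vacuous ✓
  (3) fog=T, armed=F — not both ✓
  (4) {armed, lock}: 0/2 true — not all ✓
  (5) {fog, lock}: 1 true — exactly one ✓
  (6) lock=F, armed=F — not both ✓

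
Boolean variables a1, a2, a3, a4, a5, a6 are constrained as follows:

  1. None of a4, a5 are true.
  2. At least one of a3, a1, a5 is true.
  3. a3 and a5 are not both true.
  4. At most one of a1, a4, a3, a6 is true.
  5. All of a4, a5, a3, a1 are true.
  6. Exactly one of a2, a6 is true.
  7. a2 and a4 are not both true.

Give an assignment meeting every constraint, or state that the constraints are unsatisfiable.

Unsatisfiable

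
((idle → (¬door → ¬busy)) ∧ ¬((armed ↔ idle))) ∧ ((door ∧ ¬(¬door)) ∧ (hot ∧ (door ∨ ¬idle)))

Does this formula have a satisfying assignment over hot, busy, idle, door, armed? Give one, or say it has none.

hot = True; busy = False; idle = True; door = True; armed = False

  (idle → (¬door → ¬busy)) ∧ ¬((armed ↔ idle)) = True
    idle → (¬door → ¬busy) = True
      ¬door → ¬busy = True
        ¬door = False
        ¬busy = True
    ¬((armed ↔ idle)) = True
      armed ↔ idle = False
  (door ∧ ¬(¬door)) ∧ (hot ∧ (door ∨ ¬idle)) = True
    door ∧ ¬(¬door) = True
      ¬(¬door) = True
        ¬door = False
    hot ∧ (door ∨ ¬idle) = True
      door ∨ ¬idle = True
        ¬idle = False
Both conjuncts True, so the formula holds.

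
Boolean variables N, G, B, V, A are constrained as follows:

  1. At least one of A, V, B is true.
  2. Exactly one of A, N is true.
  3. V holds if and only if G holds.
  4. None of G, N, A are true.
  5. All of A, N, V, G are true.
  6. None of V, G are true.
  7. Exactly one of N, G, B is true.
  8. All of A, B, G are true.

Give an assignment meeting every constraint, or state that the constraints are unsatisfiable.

The formula is unsatisfiable.

Case N = True:
  Constraint (4) is violated (N=T) — contradiction.
Case N = False:
  Constraint (5) is violated (N=F) — contradiction.
Both cases fail — unsatisfiable.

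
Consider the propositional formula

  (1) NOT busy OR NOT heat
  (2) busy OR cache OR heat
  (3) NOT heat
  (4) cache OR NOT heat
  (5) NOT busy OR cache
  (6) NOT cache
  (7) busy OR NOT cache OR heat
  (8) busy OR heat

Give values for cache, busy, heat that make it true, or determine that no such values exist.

Case cache = True:
  Clause (NOT cache) is falsified — contradiction.
Case cache = False:
  (NOT heat) forces heat = False.
  (busy OR cache OR heat) forces busy = True.
  Clause (NOT busy OR cache) is falsified — contradiction.
Both cases fail, so the formula is unsatisfiable.

Unsatisfiable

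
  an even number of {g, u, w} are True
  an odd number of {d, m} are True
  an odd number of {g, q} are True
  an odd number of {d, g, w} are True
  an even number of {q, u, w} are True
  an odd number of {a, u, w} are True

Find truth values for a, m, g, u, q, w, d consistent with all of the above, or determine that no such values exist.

The formula is unsatisfiable.

Adding constraints 1, 3, 5 mod 2: every variable appears an even number of times on the left, so the left side is 0.
But the right sides sum to 1 (mod 2). 0 ≠ 1 — the system is inconsistent.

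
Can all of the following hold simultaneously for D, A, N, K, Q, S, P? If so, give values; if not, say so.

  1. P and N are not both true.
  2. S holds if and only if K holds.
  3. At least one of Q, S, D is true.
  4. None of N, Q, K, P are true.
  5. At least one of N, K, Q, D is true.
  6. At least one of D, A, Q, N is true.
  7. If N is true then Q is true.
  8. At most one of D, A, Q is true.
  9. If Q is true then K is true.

D = True; A = False; N = False; K = False; Q = False; S = False; P = False

  (1) P=F, N=F — not both ✓
  (2) S=F, K=F — same ✓
  (3) {Q, S, D}: 1 true — at least one ✓
  (4) {N, Q, K, P}: 0 true — none ✓
  (5) {N, K, Q, D}: 1 true — at least one ✓
  (6) {D, A, Q, N}: 1 true — at least one ✓
  (7) N=F ⇒ Q: vacuous ✓
  (8) {D, A, Q}: 1 true — at most one ✓
  (9) Q=F ⇒ K: vacuous ✓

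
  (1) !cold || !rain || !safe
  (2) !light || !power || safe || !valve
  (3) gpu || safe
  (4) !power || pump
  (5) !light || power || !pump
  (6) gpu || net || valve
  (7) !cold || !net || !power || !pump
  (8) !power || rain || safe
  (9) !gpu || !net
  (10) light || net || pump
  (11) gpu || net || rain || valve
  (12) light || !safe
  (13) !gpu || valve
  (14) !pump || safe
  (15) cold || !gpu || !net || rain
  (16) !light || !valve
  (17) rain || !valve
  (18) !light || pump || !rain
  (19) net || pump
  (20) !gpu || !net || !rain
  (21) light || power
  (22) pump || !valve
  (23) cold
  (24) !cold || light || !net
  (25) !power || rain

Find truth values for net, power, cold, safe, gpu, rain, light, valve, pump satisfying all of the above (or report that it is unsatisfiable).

net: True; power: False; cold: True; safe: True; gpu: False; rain: False; light: True; valve: False; pump: False

Unit clause (cold) forces cold = True.
Set net = True.
  then (!gpu || !net) forces gpu = False.
  then (!cold || light || !net) forces light = True.
  then (gpu || safe) forces safe = True.
  then (!light || !valve) forces valve = False.
  then (!cold || !rain || !safe) forces rain = False.
  then (!power || rain) forces power = False.
  then (!light || power || !pump) forces pump = False.
All clauses satisfied.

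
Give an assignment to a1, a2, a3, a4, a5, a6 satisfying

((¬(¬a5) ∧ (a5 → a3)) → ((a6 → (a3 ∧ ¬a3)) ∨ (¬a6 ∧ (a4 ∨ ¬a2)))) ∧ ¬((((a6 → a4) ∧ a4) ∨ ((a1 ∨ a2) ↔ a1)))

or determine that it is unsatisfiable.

a1 = False, a2 = True, a3 = True, a4 = False, a5 = False, a6 = True

  (¬(¬a5) ∧ (a5 → a3)) → ((a6 → (a3 ∧ ¬a3)) ∨ (¬a6 ∧ (a4 ∨ ¬a2))) = True
    ¬(¬a5) ∧ (a5 → a3) = False
      ¬(¬a5) = False
        ¬a5 = True
      a5 → a3 = True
    (a6 → (a3 ∧ ¬a3)) ∨ (¬a6 ∧ (a4 ∨ ¬a2)) = False
      a6 → (a3 ∧ ¬a3) = False
        a3 ∧ ¬a3 = False
          ¬a3 = False
      ¬a6 ∧ (a4 ∨ ¬a2) = False
        ¬a6 = False
        a4 ∨ ¬a2 = False
          ¬a2 = False
  ¬((((a6 → a4) ∧ a4) ∨ ((a1 ∨ a2) ↔ a1))) = True
    ((a6 → a4) ∧ a4) ∨ ((a1 ∨ a2) ↔ a1) = False
      (a6 → a4) ∧ a4 = False
        a6 → a4 = False
      (a1 ∨ a2) ↔ a1 = False
        a1 ∨ a2 = True
Both conjuncts True, so the formula holds.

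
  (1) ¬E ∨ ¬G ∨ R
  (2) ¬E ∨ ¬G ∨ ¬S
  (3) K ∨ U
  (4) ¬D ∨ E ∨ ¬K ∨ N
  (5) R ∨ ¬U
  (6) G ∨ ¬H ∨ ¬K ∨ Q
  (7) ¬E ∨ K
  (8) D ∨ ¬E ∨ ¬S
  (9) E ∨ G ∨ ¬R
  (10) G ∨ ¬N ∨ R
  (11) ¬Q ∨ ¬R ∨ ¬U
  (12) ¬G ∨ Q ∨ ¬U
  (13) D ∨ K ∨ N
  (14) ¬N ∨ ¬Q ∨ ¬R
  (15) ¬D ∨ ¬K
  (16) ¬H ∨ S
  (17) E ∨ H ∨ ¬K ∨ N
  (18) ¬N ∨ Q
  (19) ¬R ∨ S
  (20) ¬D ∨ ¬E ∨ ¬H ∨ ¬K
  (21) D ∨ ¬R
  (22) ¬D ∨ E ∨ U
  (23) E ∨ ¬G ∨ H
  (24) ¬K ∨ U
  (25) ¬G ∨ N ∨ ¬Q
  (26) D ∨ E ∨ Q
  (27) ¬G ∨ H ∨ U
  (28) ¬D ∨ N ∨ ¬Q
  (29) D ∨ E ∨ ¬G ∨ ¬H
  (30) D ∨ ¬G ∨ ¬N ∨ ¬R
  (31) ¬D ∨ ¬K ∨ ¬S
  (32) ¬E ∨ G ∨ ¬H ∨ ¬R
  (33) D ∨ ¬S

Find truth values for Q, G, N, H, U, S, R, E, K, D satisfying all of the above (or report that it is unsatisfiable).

UNSATISFIABLE

Case U = True:
  (R ∨ ¬U) forces R = True.
  (¬Q ∨ ¬R ∨ ¬U) forces Q = False.
  (¬G ∨ Q ∨ ¬U) forces G = False.
  (E ∨ G ∨ ¬R) forces E = True.
  (¬E ∨ K) forces K = True.
  (G ∨ ¬H ∨ ¬K ∨ Q) forces H = False.
  (¬D ∨ ¬K) forces D = False.
  Clause (D ∨ ¬R) is falsified — contradiction.
Case U = False:
  (K ∨ U) forces K = True.
  Clause (¬K ∨ U) is falsified — contradiction.
Both cases fail, so the formula is unsatisfiable.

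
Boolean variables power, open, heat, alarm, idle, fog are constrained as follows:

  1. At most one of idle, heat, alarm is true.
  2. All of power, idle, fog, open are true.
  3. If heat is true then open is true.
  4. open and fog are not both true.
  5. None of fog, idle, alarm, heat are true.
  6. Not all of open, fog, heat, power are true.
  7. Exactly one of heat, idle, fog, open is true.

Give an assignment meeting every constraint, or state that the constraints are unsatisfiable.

Case idle = True:
  Constraint (5) is violated (idle=T) — contradiction.
Case idle = False:
  Constraint (2) is violated (idle=F) — contradiction.
Both cases fail — unsatisfiable.

Unsatisfiable — no assignment works.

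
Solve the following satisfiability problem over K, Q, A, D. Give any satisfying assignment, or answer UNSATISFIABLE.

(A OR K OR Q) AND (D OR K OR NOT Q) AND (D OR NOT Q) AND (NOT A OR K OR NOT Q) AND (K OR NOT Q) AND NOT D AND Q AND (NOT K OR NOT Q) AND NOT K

Unsatisfiable — no assignment works.

Case K = True:
  Clause (NOT K) is falsified — contradiction.
Case K = False:
  (K OR NOT Q) forces Q = False.
  Clause (Q) is falsified — contradiction.
Both cases fail, so the formula is unsatisfiable.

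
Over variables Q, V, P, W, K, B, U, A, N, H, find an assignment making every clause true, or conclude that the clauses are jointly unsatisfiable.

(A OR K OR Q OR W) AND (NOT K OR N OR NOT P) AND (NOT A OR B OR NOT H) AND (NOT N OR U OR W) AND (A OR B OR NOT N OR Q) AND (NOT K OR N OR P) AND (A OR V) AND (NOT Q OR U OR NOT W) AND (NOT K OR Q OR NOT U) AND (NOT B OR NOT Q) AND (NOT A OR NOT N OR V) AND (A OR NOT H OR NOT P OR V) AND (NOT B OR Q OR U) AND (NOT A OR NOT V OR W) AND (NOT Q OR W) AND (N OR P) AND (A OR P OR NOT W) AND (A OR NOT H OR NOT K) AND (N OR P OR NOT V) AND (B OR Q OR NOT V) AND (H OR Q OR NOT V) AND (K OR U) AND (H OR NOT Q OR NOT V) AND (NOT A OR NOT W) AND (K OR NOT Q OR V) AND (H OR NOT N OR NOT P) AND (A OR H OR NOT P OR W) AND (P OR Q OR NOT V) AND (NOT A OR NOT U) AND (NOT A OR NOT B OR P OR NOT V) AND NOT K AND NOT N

Q: True; V: True; P: True; W: True; K: False; B: False; U: True; A: False; N: False; H: True

Unit clause (NOT K) forces K = False.
Unit clause (NOT N) forces N = False.
In (N OR P) only P is left, so P = True.
In (K OR U) only U is left, so U = True.
In (NOT A OR NOT U) only NOT A is left, so A = False.
In (A OR V) only V is left, so V = True.
Set Q = True.
  then (NOT B OR NOT Q) forces B = False.
  then (NOT Q OR W) forces W = True.
  then (H OR NOT Q OR NOT V) forces H = True.
All clauses satisfied.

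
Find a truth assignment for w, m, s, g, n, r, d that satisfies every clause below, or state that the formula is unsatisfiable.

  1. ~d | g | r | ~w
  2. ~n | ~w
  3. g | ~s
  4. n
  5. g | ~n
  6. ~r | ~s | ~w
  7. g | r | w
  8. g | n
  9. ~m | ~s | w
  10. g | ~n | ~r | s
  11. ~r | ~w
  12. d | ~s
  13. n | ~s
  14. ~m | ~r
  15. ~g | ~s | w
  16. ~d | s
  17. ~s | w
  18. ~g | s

Case n = True:
  (~n | ~w) forces w = False.
  (g | ~n) forces g = True.
  (~g | ~s | w) forces s = False.
  Clause (~g | s) is falsified — contradiction.
Case n = False:
  Clause (n) is falsified — contradiction.
Both cases fail, so the formula is unsatisfiable.

No satisfying assignment exists.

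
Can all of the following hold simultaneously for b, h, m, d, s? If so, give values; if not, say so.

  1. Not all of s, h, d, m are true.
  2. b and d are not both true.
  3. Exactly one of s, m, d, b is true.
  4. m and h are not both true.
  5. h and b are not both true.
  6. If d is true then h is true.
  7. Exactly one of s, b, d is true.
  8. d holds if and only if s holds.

b=T; h=F; m=F; d=F; s=F

  (1) {s, h, d, m}: 0/4 true — not all ✓
  (2) b=T, d=F — not both ✓
  (3) {s, m, d, b}: 1 true — exactly one ✓
  (4) m=F, h=F — not both ✓
  (5) h=F, b=T — not both ✓
  (6) d=F ⇒ h: vacuous ✓
  (7) {s, b, d}: 1 true — exactly one ✓
  (8) d=F, s=F — same ✓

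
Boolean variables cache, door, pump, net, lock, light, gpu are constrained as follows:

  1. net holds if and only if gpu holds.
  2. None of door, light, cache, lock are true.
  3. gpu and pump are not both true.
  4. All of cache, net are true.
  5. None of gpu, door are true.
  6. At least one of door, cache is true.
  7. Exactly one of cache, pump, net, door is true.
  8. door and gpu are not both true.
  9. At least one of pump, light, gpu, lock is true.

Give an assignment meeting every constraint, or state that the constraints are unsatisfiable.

Case cache = True:
  Constraint (2) is violated (cache=T) — contradiction.
Case cache = False:
  Constraint (4) is violated (cache=F) — contradiction.
Both cases fail — unsatisfiable.

UNSATISFIABLE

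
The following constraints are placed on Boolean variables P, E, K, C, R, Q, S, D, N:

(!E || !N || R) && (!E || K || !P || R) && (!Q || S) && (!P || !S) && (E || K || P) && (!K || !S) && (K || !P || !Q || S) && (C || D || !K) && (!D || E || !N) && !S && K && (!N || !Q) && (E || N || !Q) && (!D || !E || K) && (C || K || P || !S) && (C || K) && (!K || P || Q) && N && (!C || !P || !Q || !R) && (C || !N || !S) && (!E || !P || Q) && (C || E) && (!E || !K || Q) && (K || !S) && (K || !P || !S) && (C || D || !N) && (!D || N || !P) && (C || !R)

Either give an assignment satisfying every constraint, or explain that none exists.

Unit clause (!S) forces S = False.
Unit clause (K) forces K = True.
Unit clause (N) forces N = True.
In (!Q || S) only !Q is left, so Q = False.
In (!K || P || Q) only P is left, so P = True.
In (!E || !P || Q) only !E is left, so E = False.
In (C || E) only C is left, so C = True.
In (!D || E || !N) only !D is left, so D = False.
Set R = True.
All clauses satisfied.

P = True, E = False, K = True, C = True, R = True, Q = False, S = False, D = False, N = True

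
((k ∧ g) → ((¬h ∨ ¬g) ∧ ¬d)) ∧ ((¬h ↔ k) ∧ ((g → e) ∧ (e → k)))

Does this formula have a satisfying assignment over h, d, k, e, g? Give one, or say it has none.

h=F; d=F; k=T; e=T; g=T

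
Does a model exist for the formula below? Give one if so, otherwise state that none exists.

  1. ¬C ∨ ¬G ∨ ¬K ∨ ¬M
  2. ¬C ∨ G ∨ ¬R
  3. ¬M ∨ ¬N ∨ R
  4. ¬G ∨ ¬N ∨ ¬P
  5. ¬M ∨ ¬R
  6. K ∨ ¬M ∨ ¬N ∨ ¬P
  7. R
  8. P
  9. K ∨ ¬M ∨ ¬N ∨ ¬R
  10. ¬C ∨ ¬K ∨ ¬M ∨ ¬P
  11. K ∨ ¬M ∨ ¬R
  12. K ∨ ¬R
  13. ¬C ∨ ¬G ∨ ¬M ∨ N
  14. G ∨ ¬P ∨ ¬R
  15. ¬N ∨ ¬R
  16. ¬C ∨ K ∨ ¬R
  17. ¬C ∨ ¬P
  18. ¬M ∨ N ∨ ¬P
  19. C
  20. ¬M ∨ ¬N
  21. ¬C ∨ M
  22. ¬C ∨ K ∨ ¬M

Case C = True:
  (R) forces R = True.
  (¬C ∨ G ∨ ¬R) forces G = True.
  (¬M ∨ ¬R) forces M = False.
  Clause (¬C ∨ M) is falsified — contradiction.
Case C = False:
  Clause (C) is falsified — contradiction.
Both cases fail, so the formula is unsatisfiable.

Unsatisfiable — no assignment works.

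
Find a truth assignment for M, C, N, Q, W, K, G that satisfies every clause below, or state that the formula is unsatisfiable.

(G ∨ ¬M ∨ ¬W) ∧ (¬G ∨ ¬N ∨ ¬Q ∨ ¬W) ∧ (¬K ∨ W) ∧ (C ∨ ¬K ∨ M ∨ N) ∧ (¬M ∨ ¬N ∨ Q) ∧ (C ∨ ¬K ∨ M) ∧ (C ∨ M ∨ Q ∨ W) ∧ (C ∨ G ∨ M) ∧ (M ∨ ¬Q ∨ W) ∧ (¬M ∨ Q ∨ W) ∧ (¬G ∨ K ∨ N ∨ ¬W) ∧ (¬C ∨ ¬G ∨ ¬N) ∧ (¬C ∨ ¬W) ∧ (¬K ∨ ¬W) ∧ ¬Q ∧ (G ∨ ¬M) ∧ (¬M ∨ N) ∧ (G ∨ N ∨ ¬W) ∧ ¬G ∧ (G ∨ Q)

The formula is unsatisfiable.

Case Q = True:
  Clause (¬Q) is falsified — contradiction.
Case Q = False:
  (¬G) forces G = False.
  Clause (G ∨ Q) is falsified — contradiction.
Both cases fail, so the formula is unsatisfiable.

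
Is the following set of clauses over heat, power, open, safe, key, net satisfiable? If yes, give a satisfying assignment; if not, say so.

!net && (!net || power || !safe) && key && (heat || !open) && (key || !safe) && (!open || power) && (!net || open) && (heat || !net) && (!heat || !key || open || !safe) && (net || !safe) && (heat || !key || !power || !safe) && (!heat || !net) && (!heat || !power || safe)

heat: False, power: True, open: False, safe: False, key: True, net: False

Unit clause (!net) forces net = False.
Unit clause (key) forces key = True.
In (net || !safe) only !safe is left, so safe = False.
Set heat = False.
  then (heat || !open) forces open = False.
Set power = True.
All clauses satisfied.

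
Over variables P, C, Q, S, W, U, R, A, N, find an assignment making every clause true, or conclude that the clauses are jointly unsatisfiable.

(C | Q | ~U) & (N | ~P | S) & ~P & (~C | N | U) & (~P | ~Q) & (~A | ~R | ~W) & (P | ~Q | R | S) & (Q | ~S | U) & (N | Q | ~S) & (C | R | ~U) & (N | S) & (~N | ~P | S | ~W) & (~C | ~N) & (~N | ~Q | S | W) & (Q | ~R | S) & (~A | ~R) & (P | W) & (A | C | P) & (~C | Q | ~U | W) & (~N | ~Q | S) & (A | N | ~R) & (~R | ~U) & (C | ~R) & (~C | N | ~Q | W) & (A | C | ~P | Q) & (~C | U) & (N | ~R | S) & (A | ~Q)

P: False; C: True; Q: True; S: True; W: True; U: True; R: False; A: True; N: False

Unit clause (~P) forces P = False.
In (P | W) only W is left, so W = True.
Set C = True.
  then (~C | ~N) forces N = False.
  then (~C | U) forces U = True.
  then (N | S) forces S = True.
  then (~R | ~U) forces R = False.
  then (N | Q | ~S) forces Q = True.
  then (A | ~Q) forces A = True.
All clauses satisfied.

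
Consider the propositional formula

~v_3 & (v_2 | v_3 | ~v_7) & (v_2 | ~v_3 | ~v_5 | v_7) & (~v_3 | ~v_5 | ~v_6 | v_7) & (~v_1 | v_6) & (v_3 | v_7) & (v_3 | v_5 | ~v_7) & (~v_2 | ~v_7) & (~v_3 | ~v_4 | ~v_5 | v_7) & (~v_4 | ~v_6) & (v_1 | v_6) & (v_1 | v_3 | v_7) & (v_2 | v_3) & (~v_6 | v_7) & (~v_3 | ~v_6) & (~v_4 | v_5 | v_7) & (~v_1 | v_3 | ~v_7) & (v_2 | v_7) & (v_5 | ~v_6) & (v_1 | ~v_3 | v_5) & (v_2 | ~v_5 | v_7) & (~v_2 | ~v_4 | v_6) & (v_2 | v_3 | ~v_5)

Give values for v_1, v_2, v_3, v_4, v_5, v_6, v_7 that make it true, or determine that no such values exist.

Unsatisfiable — no assignment works.

Case v_3 = True:
  Clause (~v_3) is falsified — contradiction.
Case v_3 = False:
  (v_3 | v_7) forces v_7 = True.
  (v_2 | v_3 | ~v_7) forces v_2 = True.
  Clause (~v_2 | ~v_7) is falsified — contradiction.
Both cases fail, so the formula is unsatisfiable.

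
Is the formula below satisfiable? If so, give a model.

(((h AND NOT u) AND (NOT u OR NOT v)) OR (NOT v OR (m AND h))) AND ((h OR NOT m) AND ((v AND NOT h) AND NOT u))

No satisfying assignment exists.

Case h = True: the conjunct NOT h is False.
Case h = False: the formula simplifies to NOT v AND (NOT m AND (v AND NOT u)).
  v = True: the conjunct NOT v is False.
  v = False: the conjunct v is False.
Both cases fail — unsatisfiable.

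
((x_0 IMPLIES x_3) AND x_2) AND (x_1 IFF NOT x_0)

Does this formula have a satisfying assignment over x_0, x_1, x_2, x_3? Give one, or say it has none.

x_0 = True, x_1 = False, x_2 = True, x_3 = True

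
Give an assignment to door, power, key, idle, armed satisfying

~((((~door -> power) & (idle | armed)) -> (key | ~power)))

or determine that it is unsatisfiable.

door = False, power = True, key = False, idle = True, armed = True

  ~((((~door -> power) & (idle | armed)) -> (key | ~power))) = True
    ((~door -> power) & (idle | armed)) -> (key | ~power) = False
      (~door -> power) & (idle | armed) = True
        ~door -> power = True
          ~door = True
        idle | armed = True
      key | ~power = False
        ~power = False
The formula evaluates to True.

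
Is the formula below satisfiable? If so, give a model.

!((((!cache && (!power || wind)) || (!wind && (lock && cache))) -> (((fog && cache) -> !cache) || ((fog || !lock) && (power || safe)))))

cache: True, power: False, wind: False, lock: True, safe: False, fog: True

  !((((!cache && (!power || wind)) || (!wind && (lock && cache))) -> (((fog && cache) -> !cache) || ((fog || !lock) && (power || safe))))) = True
    ((!cache && (!power || wind)) || (!wind && (lock && cache))) -> (((fog && cache) -> !cache) || ((fog || !lock) && (power || safe))) = False
      (!cache && (!power || wind)) || (!wind && (lock && cache)) = True
        !cache && (!power || wind) = False
          !cache = False
          !power || wind = True
            !power = True
        !wind && (lock && cache) = True
          !wind = True
          lock && cache = True
      ((fog && cache) -> !cache) || ((fog || !lock) && (power || safe)) = False
        (fog && cache) -> !cache = False
          fog && cache = True
          !cache = False
        (fog || !lock) && (power || safe) = False
          fog || !lock = True
            !lock = False
          power || safe = False
The formula evaluates to True.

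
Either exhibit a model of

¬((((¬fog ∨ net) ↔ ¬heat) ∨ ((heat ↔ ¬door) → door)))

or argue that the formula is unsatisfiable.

door: False; fog: True; heat: True; net: True

  ¬((((¬fog ∨ net) ↔ ¬heat) ∨ ((heat ↔ ¬door) → door))) = True
    ((¬fog ∨ net) ↔ ¬heat) ∨ ((heat ↔ ¬door) → door) = False
      (¬fog ∨ net) ↔ ¬heat = False
        ¬fog ∨ net = True
          ¬fog = False
        ¬heat = False
      (heat ↔ ¬door) → door = False
        heat ↔ ¬door = True
          ¬door = True
The formula evaluates to True.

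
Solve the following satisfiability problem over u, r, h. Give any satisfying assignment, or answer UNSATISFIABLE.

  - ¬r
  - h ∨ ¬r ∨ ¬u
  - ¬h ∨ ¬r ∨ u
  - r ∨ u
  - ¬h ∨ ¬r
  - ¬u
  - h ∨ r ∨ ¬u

Case u = True:
  Clause (¬u) is falsified — contradiction.
Case u = False:
  (¬r) forces r = False.
  Clause (r ∨ u) is falsified — contradiction.
Both cases fail, so the formula is unsatisfiable.

Unsatisfiable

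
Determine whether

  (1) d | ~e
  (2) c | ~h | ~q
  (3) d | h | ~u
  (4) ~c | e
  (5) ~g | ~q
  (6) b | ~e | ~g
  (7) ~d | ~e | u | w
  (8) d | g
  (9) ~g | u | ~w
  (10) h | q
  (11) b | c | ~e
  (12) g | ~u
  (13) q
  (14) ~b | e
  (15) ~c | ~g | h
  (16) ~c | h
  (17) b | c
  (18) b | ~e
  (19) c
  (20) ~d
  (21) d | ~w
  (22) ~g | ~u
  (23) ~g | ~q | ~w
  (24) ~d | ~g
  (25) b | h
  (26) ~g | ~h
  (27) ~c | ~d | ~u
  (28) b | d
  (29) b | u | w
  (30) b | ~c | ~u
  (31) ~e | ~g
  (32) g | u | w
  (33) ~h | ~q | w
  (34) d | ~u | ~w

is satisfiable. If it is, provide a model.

Case c = True:
  (~c | e) forces e = True.
  (d | ~e) forces d = True.
  Clause (~d) is falsified — contradiction.
Case c = False:
  Clause (c) is falsified — contradiction.
Both cases fail, so the formula is unsatisfiable.

UNSATISFIABLE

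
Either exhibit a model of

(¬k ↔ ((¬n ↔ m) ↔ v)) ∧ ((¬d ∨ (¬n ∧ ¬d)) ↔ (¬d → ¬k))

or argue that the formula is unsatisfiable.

v: True, k: False, d: False, m: False, n: True

  ¬k ↔ ((¬n ↔ m) ↔ v) = True
    ¬k = True
    (¬n ↔ m) ↔ v = True
      ¬n ↔ m = True
        ¬n = False
  (¬d ∨ (¬n ∧ ¬d)) ↔ (¬d → ¬k) = True
    ¬d ∨ (¬n ∧ ¬d) = True
      ¬d = True
      ¬n ∧ ¬d = False
        ¬n = False
        ¬d = True
    ¬d → ¬k = True
      ¬d = True
      ¬k = True
Both conjuncts True, so the formula holds.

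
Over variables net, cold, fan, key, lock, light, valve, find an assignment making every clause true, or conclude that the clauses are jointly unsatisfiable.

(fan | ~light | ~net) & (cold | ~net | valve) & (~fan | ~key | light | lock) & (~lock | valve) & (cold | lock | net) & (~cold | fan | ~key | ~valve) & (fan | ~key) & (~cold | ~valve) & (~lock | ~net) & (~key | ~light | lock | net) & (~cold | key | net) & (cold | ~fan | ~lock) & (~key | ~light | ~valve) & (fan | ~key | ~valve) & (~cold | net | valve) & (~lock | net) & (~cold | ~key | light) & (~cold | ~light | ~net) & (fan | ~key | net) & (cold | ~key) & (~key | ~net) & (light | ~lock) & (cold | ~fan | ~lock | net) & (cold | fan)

Try net = False:
  (~lock | net) forces lock = False.
  (cold | lock | net) forces cold = True.
  (~cold | ~valve) forces valve = False.
  clause (~cold | net | valve) is falsified — backtrack.
So net = True.
  then (~lock | ~net) forces lock = False.
  then (~key | ~net) forces key = False.
Set cold = False.
  then (cold | ~net | valve) forces valve = True.
  then (cold | fan) forces fan = True.
Set light = False.
All clauses satisfied.

net = True, cold = False, fan = True, key = False, lock = False, light = False, valve = True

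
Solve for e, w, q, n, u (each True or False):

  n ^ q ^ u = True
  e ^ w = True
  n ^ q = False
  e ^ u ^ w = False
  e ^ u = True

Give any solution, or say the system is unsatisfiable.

e = False, w = True, q = False, n = False, u = True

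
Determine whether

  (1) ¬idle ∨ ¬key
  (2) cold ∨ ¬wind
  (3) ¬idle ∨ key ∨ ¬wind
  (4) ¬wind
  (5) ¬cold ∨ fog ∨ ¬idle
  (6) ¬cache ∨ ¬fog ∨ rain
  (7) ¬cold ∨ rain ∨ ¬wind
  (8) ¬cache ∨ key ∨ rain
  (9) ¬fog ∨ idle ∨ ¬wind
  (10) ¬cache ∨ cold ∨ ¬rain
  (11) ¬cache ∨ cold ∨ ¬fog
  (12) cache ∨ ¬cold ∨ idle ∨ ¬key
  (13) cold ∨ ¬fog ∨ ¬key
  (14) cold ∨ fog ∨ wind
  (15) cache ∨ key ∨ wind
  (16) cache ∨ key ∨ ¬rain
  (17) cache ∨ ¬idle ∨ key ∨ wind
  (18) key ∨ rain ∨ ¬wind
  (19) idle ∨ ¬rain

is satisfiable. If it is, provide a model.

Unit clause (¬wind) forces wind = False.
Set cold = True.
Try cache = False:
  (cache ∨ key ∨ wind) forces key = True.
  (¬idle ∨ ¬key) forces idle = False.
  clause (cache ∨ ¬cold ∨ idle ∨ ¬key) is falsified — backtrack.
So cache = True.
Set rain = False.
  then (¬cache ∨ ¬fog ∨ rain) forces fog = False.
  then (¬cache ∨ key ∨ rain) forces key = True.
  then (¬idle ∨ ¬key) forces idle = False.
All clauses satisfied.

wind=F, cold=T, cache=T, rain=F, fog=F, key=T, idle=F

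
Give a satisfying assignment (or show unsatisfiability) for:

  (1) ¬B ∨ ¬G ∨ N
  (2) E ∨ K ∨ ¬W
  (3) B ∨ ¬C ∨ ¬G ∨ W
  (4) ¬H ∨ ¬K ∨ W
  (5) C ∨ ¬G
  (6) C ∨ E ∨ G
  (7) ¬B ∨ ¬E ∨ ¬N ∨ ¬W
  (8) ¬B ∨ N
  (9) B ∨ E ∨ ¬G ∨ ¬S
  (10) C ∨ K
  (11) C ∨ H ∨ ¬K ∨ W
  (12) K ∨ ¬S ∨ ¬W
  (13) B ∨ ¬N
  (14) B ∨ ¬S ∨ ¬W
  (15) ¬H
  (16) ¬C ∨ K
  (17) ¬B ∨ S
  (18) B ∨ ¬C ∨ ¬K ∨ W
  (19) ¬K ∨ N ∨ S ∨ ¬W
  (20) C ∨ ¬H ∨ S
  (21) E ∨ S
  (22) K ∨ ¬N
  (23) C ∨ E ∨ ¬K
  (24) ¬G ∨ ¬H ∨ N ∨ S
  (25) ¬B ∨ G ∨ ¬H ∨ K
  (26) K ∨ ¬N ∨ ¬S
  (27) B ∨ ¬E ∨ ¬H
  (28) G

Unit clause (¬H) forces H = False.
Unit clause (G) forces G = True.
In (C ∨ ¬G) only C is left, so C = True.
In (¬C ∨ K) only K is left, so K = True.
Try B = False:
  (B ∨ ¬C ∨ ¬G ∨ W) forces W = True.
  (B ∨ ¬N) forces N = False.
  (B ∨ ¬S ∨ ¬W) forces S = False.
  clause (¬K ∨ N ∨ S ∨ ¬W) is falsified — backtrack.
So B = True.
  then (¬B ∨ ¬G ∨ N) forces N = True.
  then (¬B ∨ S) forces S = True.
Set E = False.
Set W = False.
All clauses satisfied.

C: True, B: True, S: True, G: True, E: False, N: True, H: False, K: True, W: False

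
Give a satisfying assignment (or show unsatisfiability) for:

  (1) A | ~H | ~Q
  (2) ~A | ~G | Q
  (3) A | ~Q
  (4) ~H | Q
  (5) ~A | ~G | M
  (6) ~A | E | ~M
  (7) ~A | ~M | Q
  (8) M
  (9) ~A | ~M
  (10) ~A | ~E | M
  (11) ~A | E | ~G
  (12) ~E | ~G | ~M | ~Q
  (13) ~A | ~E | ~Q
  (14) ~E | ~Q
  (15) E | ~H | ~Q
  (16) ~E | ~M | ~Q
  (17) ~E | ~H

A = False, G = False, E = True, Q = False, M = True, H = False

Unit clause (M) forces M = True.
In (~A | ~M) only ~A is left, so A = False.
In (A | ~Q) only ~Q is left, so Q = False.
In (~H | Q) only ~H is left, so H = False.
Set G = False.
Set E = True.
All clauses satisfied.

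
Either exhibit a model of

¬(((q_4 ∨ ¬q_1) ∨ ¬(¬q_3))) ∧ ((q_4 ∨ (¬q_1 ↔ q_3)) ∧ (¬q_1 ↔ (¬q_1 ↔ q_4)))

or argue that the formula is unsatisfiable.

Unsatisfiable — no assignment works.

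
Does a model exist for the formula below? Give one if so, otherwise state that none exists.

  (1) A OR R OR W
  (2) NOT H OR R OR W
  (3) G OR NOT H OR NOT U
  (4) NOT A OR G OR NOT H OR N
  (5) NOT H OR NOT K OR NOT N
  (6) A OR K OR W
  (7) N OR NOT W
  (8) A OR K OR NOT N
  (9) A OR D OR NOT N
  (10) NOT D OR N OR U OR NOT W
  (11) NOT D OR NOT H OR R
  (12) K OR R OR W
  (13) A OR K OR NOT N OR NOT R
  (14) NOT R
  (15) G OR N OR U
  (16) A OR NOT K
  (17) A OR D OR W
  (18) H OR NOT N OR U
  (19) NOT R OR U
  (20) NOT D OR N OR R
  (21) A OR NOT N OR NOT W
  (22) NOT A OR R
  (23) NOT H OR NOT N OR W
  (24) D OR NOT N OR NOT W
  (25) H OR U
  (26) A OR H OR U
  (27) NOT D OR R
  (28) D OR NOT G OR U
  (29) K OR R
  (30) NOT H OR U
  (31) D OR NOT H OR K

Case K = True:
  (NOT R) forces R = False.
  (A OR NOT K) forces A = True.
  Clause (NOT A OR R) is falsified — contradiction.
Case K = False:
  (NOT R) forces R = False.
  Clause (K OR R) is falsified — contradiction.
Both cases fail, so the formula is unsatisfiable.

No satisfying assignment exists.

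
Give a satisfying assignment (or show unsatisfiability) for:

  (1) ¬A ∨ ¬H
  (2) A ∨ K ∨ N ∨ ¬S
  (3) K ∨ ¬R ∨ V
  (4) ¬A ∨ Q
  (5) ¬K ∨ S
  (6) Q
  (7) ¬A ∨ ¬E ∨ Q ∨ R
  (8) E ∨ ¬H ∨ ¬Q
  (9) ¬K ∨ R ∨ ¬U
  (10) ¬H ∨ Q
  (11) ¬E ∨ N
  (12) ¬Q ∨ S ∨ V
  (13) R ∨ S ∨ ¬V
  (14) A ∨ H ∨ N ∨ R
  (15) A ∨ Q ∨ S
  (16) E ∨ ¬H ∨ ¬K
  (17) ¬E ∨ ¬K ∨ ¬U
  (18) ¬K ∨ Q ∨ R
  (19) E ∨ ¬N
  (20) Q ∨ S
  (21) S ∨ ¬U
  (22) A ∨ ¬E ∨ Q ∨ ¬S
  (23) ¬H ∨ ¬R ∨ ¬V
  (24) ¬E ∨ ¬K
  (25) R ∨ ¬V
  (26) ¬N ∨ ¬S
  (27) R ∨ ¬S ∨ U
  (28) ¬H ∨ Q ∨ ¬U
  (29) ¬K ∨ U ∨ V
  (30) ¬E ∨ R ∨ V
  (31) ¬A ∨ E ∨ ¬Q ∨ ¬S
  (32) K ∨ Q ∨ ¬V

N: False, K: True, S: True, A: False, R: True, U: True, E: False, H: False, V: False, Q: True

Unit clause (Q) forces Q = True.
Set N = False.
  then (¬E ∨ N) forces E = False.
  then (E ∨ ¬H ∨ ¬Q) forces H = False.
Set K = True.
  then (¬K ∨ S) forces S = True.
  then (¬A ∨ E ∨ ¬Q ∨ ¬S) forces A = False.
  then (A ∨ H ∨ N ∨ R) forces R = True.
Set U = True.
Set V = False.
All clauses satisfied.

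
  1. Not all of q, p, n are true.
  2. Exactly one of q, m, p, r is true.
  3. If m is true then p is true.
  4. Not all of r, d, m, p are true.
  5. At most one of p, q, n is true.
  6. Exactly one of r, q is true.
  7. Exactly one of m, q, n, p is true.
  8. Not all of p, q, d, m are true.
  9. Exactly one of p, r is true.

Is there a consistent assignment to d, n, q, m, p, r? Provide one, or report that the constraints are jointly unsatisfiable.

d: True, n: True, q: False, m: False, p: False, r: True

  (1) {q, p, n}: 1/3 true — not all ✓
  (2) {q, m, p, r}: 1 true — exactly one ✓
  (3) m=F ⇒ p: vacuous ✓
  (4) {r, d, m, p}: 2/4 true — not all ✓
  (5) {p, q, n}: 1 true — at most one ✓
  (6) {r, q}: 1 true — exactly one ✓
  (7) {m, q, n, p}: 1 true — exactly one ✓
  (8) {p, q, d, m}: 1/4 true — not all ✓
  (9) {p, r}: 1 true — exactly one ✓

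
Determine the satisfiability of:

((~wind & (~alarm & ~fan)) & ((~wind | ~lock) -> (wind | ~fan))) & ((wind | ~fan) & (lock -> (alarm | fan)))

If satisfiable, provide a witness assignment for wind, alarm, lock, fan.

wind = False; alarm = False; lock = False; fan = False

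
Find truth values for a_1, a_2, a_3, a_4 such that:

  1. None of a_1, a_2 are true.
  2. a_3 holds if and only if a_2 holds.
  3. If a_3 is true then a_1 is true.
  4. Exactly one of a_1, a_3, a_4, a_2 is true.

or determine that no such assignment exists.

a_1: False; a_2: False; a_3: False; a_4: True

  (1) {a_1, a_2}: 0 true — none ✓
  (2) a_3=F, a_2=F — same ✓
  (3) a_3=F ⇒ a_1: vacuous ✓
  (4) {a_1, a_3, a_4, a_2}: 1 true — exactly one ✓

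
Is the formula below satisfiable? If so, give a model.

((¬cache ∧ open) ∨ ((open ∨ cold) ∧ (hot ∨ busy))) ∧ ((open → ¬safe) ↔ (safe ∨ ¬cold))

safe = False; cold = False; cache = False; busy = True; hot = False; open = True

  (¬cache ∧ open) ∨ ((open ∨ cold) ∧ (hot ∨ busy)) = True
    ¬cache ∧ open = True
      ¬cache = True
    (open ∨ cold) ∧ (hot ∨ busy) = True
      open ∨ cold = True
      hot ∨ busy = True
  (open → ¬safe) ↔ (safe ∨ ¬cold) = True
    open → ¬safe = True
      ¬safe = True
    safe ∨ ¬cold = True
      ¬cold = True
Both conjuncts True, so the formula holds.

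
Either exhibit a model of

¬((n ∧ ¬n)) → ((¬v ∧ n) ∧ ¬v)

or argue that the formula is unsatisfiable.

v: False; n: True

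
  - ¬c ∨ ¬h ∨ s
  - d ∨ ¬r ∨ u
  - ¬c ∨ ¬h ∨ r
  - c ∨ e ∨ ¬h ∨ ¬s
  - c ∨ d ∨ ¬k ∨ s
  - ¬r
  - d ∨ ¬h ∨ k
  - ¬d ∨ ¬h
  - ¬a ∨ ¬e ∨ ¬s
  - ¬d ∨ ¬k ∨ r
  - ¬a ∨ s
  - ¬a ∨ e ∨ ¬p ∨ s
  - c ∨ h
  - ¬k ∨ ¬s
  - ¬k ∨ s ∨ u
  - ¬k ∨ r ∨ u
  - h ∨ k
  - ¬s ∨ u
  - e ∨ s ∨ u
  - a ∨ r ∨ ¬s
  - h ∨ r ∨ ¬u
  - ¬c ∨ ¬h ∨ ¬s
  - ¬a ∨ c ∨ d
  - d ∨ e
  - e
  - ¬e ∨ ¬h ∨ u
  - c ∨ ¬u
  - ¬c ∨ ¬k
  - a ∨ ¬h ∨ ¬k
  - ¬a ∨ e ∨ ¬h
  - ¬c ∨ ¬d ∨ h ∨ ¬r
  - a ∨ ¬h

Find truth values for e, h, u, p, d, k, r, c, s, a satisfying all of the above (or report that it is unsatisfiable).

Case h = True:
  (¬r) forces r = False.
  (¬c ∨ ¬h ∨ r) forces c = False.
  (¬d ∨ ¬h) forces d = False.
  (d ∨ ¬h ∨ k) forces k = True.
  (c ∨ d ∨ ¬k ∨ s) forces s = True.
  Clause (¬k ∨ ¬s) is falsified — contradiction.
Case h = False:
  (¬r) forces r = False.
  (c ∨ h) forces c = True.
  (h ∨ k) forces k = True.
  Clause (¬c ∨ ¬k) is falsified — contradiction.
Both cases fail, so the formula is unsatisfiable.

Unsatisfiable — no assignment works.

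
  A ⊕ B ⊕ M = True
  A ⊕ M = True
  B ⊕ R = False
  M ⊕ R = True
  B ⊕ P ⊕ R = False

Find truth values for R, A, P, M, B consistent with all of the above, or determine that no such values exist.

R = False, A = False, P = False, M = True, B = False

A ⊕ B ⊕ M = F ⊕ F ⊕ T = True ✓
A ⊕ M = F ⊕ T = True ✓
B ⊕ R = F ⊕ F = False ✓
M ⊕ R = T ⊕ F = True ✓
B ⊕ P ⊕ R = F ⊕ F ⊕ F = False ✓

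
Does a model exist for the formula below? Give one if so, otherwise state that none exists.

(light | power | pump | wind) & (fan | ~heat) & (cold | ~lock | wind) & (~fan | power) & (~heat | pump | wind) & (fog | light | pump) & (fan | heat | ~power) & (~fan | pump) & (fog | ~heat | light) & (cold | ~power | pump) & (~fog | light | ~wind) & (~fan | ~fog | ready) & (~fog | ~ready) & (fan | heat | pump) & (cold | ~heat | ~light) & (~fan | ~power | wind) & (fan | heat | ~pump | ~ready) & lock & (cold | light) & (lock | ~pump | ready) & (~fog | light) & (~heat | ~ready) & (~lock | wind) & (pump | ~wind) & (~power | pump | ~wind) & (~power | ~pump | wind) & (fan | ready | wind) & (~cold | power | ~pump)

heat = False; fan = True; ready = False; cold = True; wind = True; light = True; lock = True; power = True; fog = False; pump = True

Unit clause (lock) forces lock = True.
In (~lock | wind) only wind is left, so wind = True.
In (pump | ~wind) only pump is left, so pump = True.
Set heat = False.
Set fan = True.
  then (~fan | power) forces power = True.
Set ready = False.
  then (~fan | ~fog | ready) forces fog = False.
Set cold = True.
Set light = True.
All clauses satisfied.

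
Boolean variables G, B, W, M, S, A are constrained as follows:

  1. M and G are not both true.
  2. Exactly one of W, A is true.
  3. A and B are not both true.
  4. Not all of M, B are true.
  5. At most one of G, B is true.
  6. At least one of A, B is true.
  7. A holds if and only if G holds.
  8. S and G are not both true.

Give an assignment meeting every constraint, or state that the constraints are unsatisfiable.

G: False; B: True; W: True; M: False; S: False; A: False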